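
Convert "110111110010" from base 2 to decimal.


Input: "110111110010" in base 2
Positional expansion:
  Digit '1' (value 1) x 2^11 = 2048
  Digit '1' (value 1) x 2^10 = 1024
  Digit '0' (value 0) x 2^9 = 0
  Digit '1' (value 1) x 2^8 = 256
  Digit '1' (value 1) x 2^7 = 128
  Digit '1' (value 1) x 2^6 = 64
  Digit '1' (value 1) x 2^5 = 32
  Digit '1' (value 1) x 2^4 = 16
  Digit '0' (value 0) x 2^3 = 0
  Digit '0' (value 0) x 2^2 = 0
  Digit '1' (value 1) x 2^1 = 2
  Digit '0' (value 0) x 2^0 = 0
Sum = 3570

3570


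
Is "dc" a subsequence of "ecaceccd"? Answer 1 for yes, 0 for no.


Check if "dc" is a subsequence of "ecaceccd"
Greedy scan:
  Position 0 ('e'): no match needed
  Position 1 ('c'): no match needed
  Position 2 ('a'): no match needed
  Position 3 ('c'): no match needed
  Position 4 ('e'): no match needed
  Position 5 ('c'): no match needed
  Position 6 ('c'): no match needed
  Position 7 ('d'): matches sub[0] = 'd'
Only matched 1/2 characters => not a subsequence

0


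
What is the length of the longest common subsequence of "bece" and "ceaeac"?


LCS of "bece" and "ceaeac"
DP table:
           c    e    a    e    a    c
      0    0    0    0    0    0    0
  b   0    0    0    0    0    0    0
  e   0    0    1    1    1    1    1
  c   0    1    1    1    1    1    2
  e   0    1    2    2    2    2    2
LCS length = dp[4][6] = 2

2


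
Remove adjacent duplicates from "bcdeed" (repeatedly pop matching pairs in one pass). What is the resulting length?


Input: bcdeed
Stack-based adjacent duplicate removal:
  Read 'b': push. Stack: b
  Read 'c': push. Stack: bc
  Read 'd': push. Stack: bcd
  Read 'e': push. Stack: bcde
  Read 'e': matches stack top 'e' => pop. Stack: bcd
  Read 'd': matches stack top 'd' => pop. Stack: bc
Final stack: "bc" (length 2)

2


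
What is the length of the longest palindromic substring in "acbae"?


Input: "acbae"
Checking substrings for palindromes:
  No multi-char palindromic substrings found
Longest palindromic substring: "a" with length 1

1


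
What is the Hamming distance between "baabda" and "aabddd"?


Comparing "baabda" and "aabddd" position by position:
  Position 0: 'b' vs 'a' => differ
  Position 1: 'a' vs 'a' => same
  Position 2: 'a' vs 'b' => differ
  Position 3: 'b' vs 'd' => differ
  Position 4: 'd' vs 'd' => same
  Position 5: 'a' vs 'd' => differ
Total differences (Hamming distance): 4

4


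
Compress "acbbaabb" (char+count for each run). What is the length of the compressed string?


Input: acbbaabb
Runs:
  'a' x 1 => "a1"
  'c' x 1 => "c1"
  'b' x 2 => "b2"
  'a' x 2 => "a2"
  'b' x 2 => "b2"
Compressed: "a1c1b2a2b2"
Compressed length: 10

10


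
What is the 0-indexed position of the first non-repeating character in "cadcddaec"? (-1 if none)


Input: cadcddaec
Character frequencies:
  'a': 2
  'c': 3
  'd': 3
  'e': 1
Scanning left to right for freq == 1:
  Position 0 ('c'): freq=3, skip
  Position 1 ('a'): freq=2, skip
  Position 2 ('d'): freq=3, skip
  Position 3 ('c'): freq=3, skip
  Position 4 ('d'): freq=3, skip
  Position 5 ('d'): freq=3, skip
  Position 6 ('a'): freq=2, skip
  Position 7 ('e'): unique! => answer = 7

7


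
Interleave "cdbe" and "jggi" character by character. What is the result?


Interleaving "cdbe" and "jggi":
  Position 0: 'c' from first, 'j' from second => "cj"
  Position 1: 'd' from first, 'g' from second => "dg"
  Position 2: 'b' from first, 'g' from second => "bg"
  Position 3: 'e' from first, 'i' from second => "ei"
Result: cjdgbgei

cjdgbgei


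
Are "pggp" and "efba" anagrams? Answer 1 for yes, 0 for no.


Strings: "pggp", "efba"
Sorted first:  ggpp
Sorted second: abef
Differ at position 0: 'g' vs 'a' => not anagrams

0


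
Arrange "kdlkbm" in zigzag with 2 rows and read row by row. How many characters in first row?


Zigzag "kdlkbm" into 2 rows:
Placing characters:
  'k' => row 0
  'd' => row 1
  'l' => row 0
  'k' => row 1
  'b' => row 0
  'm' => row 1
Rows:
  Row 0: "klb"
  Row 1: "dkm"
First row length: 3

3


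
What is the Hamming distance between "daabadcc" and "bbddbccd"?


Comparing "daabadcc" and "bbddbccd" position by position:
  Position 0: 'd' vs 'b' => differ
  Position 1: 'a' vs 'b' => differ
  Position 2: 'a' vs 'd' => differ
  Position 3: 'b' vs 'd' => differ
  Position 4: 'a' vs 'b' => differ
  Position 5: 'd' vs 'c' => differ
  Position 6: 'c' vs 'c' => same
  Position 7: 'c' vs 'd' => differ
Total differences (Hamming distance): 7

7


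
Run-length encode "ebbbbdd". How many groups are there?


Input: ebbbbdd
Scanning for consecutive runs:
  Group 1: 'e' x 1 (positions 0-0)
  Group 2: 'b' x 4 (positions 1-4)
  Group 3: 'd' x 2 (positions 5-6)
Total groups: 3

3


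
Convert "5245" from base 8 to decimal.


Input: "5245" in base 8
Positional expansion:
  Digit '5' (value 5) x 8^3 = 2560
  Digit '2' (value 2) x 8^2 = 128
  Digit '4' (value 4) x 8^1 = 32
  Digit '5' (value 5) x 8^0 = 5
Sum = 2725

2725


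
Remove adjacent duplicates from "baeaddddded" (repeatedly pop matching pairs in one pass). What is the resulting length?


Input: baeaddddded
Stack-based adjacent duplicate removal:
  Read 'b': push. Stack: b
  Read 'a': push. Stack: ba
  Read 'e': push. Stack: bae
  Read 'a': push. Stack: baea
  Read 'd': push. Stack: baead
  Read 'd': matches stack top 'd' => pop. Stack: baea
  Read 'd': push. Stack: baead
  Read 'd': matches stack top 'd' => pop. Stack: baea
  Read 'd': push. Stack: baead
  Read 'e': push. Stack: baeade
  Read 'd': push. Stack: baeaded
Final stack: "baeaded" (length 7)

7


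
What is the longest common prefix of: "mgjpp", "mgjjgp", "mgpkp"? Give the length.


Words: mgjpp, mgjjgp, mgpkp
  Position 0: all 'm' => match
  Position 1: all 'g' => match
  Position 2: ('j', 'j', 'p') => mismatch, stop
LCP = "mg" (length 2)

2


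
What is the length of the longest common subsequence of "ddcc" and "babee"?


LCS of "ddcc" and "babee"
DP table:
           b    a    b    e    e
      0    0    0    0    0    0
  d   0    0    0    0    0    0
  d   0    0    0    0    0    0
  c   0    0    0    0    0    0
  c   0    0    0    0    0    0
LCS length = dp[4][5] = 0

0


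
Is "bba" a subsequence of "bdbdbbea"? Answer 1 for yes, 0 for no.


Check if "bba" is a subsequence of "bdbdbbea"
Greedy scan:
  Position 0 ('b'): matches sub[0] = 'b'
  Position 1 ('d'): no match needed
  Position 2 ('b'): matches sub[1] = 'b'
  Position 3 ('d'): no match needed
  Position 4 ('b'): no match needed
  Position 5 ('b'): no match needed
  Position 6 ('e'): no match needed
  Position 7 ('a'): matches sub[2] = 'a'
All 3 characters matched => is a subsequence

1


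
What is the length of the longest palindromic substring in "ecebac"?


Input: "ecebac"
Checking substrings for palindromes:
  [0:3] "ece" (len 3) => palindrome
Longest palindromic substring: "ece" with length 3

3


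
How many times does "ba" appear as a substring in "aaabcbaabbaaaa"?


Searching for "ba" in "aaabcbaabbaaaa"
Scanning each position:
  Position 0: "aa" => no
  Position 1: "aa" => no
  Position 2: "ab" => no
  Position 3: "bc" => no
  Position 4: "cb" => no
  Position 5: "ba" => MATCH
  Position 6: "aa" => no
  Position 7: "ab" => no
  Position 8: "bb" => no
  Position 9: "ba" => MATCH
  Position 10: "aa" => no
  Position 11: "aa" => no
  Position 12: "aa" => no
Total occurrences: 2

2


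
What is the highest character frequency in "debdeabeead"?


Input: debdeabeead
Character counts:
  'a': 2
  'b': 2
  'd': 3
  'e': 4
Maximum frequency: 4

4


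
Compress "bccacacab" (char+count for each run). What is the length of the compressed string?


Input: bccacacab
Runs:
  'b' x 1 => "b1"
  'c' x 2 => "c2"
  'a' x 1 => "a1"
  'c' x 1 => "c1"
  'a' x 1 => "a1"
  'c' x 1 => "c1"
  'a' x 1 => "a1"
  'b' x 1 => "b1"
Compressed: "b1c2a1c1a1c1a1b1"
Compressed length: 16

16


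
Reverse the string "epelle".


Input: epelle
Reading characters right to left:
  Position 5: 'e'
  Position 4: 'l'
  Position 3: 'l'
  Position 2: 'e'
  Position 1: 'p'
  Position 0: 'e'
Reversed: ellepe

ellepe


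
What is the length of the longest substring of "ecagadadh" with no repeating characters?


Input: "ecagadadh"
Sliding window (track last position of each char):
  Position 0 ('e'): window [0,0] length 1 -- new best
  Position 1 ('c'): window [0,1] length 2 -- new best
  Position 2 ('a'): window [0,2] length 3 -- new best
  Position 3 ('g'): window [0,3] length 4 -- new best
  Position 4 ('a'): repeat (last at 2), move window start to 3
  Position 4 ('a'): window [3,4] length 2
  Position 5 ('d'): window [3,5] length 3
  Position 6 ('a'): repeat (last at 4), move window start to 5
  Position 6 ('a'): window [5,6] length 2
  Position 7 ('d'): repeat (last at 5), move window start to 6
  Position 7 ('d'): window [6,7] length 2
  Position 8 ('h'): window [6,8] length 3
Longest substring with no repeats: "ecag" with length 4

4


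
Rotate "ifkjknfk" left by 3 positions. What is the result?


Input: "ifkjknfk", rotate left by 3
First 3 characters: "ifk"
Remaining characters: "jknfk"
Concatenate remaining + first: "jknfk" + "ifk" = "jknfkifk"

jknfkifk


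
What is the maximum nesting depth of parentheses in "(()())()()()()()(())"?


Input: "(()())()()()()()(())"
Tracking depth:
  Position 0 '(': depth becomes 1
  Position 1 '(': depth becomes 2
  Position 2 ')': depth becomes 1
  Position 3 '(': depth becomes 2
  Position 4 ')': depth becomes 1
  Position 5 ')': depth becomes 0
  Position 6 '(': depth becomes 1
  Position 7 ')': depth becomes 0
  Position 8 '(': depth becomes 1
  Position 9 ')': depth becomes 0
  Position 10 '(': depth becomes 1
  Position 11 ')': depth becomes 0
  Position 12 '(': depth becomes 1
  Position 13 ')': depth becomes 0
  Position 14 '(': depth becomes 1
  Position 15 ')': depth becomes 0
  Position 16 '(': depth becomes 1
  Position 17 '(': depth becomes 2
  Position 18 ')': depth becomes 1
  Position 19 ')': depth becomes 0
Maximum depth reached: 2

2


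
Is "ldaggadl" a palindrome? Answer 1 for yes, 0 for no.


Input: ldaggadl
Reversed: ldaggadl
  Compare pos 0 ('l') with pos 7 ('l'): match
  Compare pos 1 ('d') with pos 6 ('d'): match
  Compare pos 2 ('a') with pos 5 ('a'): match
  Compare pos 3 ('g') with pos 4 ('g'): match
Result: palindrome

1


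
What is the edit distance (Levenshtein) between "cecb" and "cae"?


Computing edit distance: "cecb" -> "cae"
DP table:
           c    a    e
      0    1    2    3
  c   1    0    1    2
  e   2    1    1    1
  c   3    2    2    2
  b   4    3    3    3
Edit distance = dp[4][3] = 3

3


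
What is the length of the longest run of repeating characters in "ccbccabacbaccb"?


Input: "ccbccabacbaccb"
Scanning for longest run:
  Position 1 ('c'): continues run of 'c', length=2
  Position 2 ('b'): new char, reset run to 1
  Position 3 ('c'): new char, reset run to 1
  Position 4 ('c'): continues run of 'c', length=2
  Position 5 ('a'): new char, reset run to 1
  Position 6 ('b'): new char, reset run to 1
  Position 7 ('a'): new char, reset run to 1
  Position 8 ('c'): new char, reset run to 1
  Position 9 ('b'): new char, reset run to 1
  Position 10 ('a'): new char, reset run to 1
  Position 11 ('c'): new char, reset run to 1
  Position 12 ('c'): continues run of 'c', length=2
  Position 13 ('b'): new char, reset run to 1
Longest run: 'c' with length 2

2


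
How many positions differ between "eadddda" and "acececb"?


Comparing "eadddda" and "acececb" position by position:
  Position 0: 'e' vs 'a' => DIFFER
  Position 1: 'a' vs 'c' => DIFFER
  Position 2: 'd' vs 'e' => DIFFER
  Position 3: 'd' vs 'c' => DIFFER
  Position 4: 'd' vs 'e' => DIFFER
  Position 5: 'd' vs 'c' => DIFFER
  Position 6: 'a' vs 'b' => DIFFER
Positions that differ: 7

7


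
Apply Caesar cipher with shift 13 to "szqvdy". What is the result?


Caesar cipher: shift "szqvdy" by 13
  's' (pos 18) + 13 = pos 5 = 'f'
  'z' (pos 25) + 13 = pos 12 = 'm'
  'q' (pos 16) + 13 = pos 3 = 'd'
  'v' (pos 21) + 13 = pos 8 = 'i'
  'd' (pos 3) + 13 = pos 16 = 'q'
  'y' (pos 24) + 13 = pos 11 = 'l'
Result: fmdiql

fmdiql


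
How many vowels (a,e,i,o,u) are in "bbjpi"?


Input: bbjpi
Checking each character:
  'b' at position 0: consonant
  'b' at position 1: consonant
  'j' at position 2: consonant
  'p' at position 3: consonant
  'i' at position 4: vowel (running total: 1)
Total vowels: 1

1


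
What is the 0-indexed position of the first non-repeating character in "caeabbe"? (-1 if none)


Input: caeabbe
Character frequencies:
  'a': 2
  'b': 2
  'c': 1
  'e': 2
Scanning left to right for freq == 1:
  Position 0 ('c'): unique! => answer = 0

0


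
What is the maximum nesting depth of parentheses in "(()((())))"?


Input: "(()((())))"
Tracking depth:
  Position 0 '(': depth becomes 1
  Position 1 '(': depth becomes 2
  Position 2 ')': depth becomes 1
  Position 3 '(': depth becomes 2
  Position 4 '(': depth becomes 3
  Position 5 '(': depth becomes 4
  Position 6 ')': depth becomes 3
  Position 7 ')': depth becomes 2
  Position 8 ')': depth becomes 1
  Position 9 ')': depth becomes 0
Maximum depth reached: 4

4


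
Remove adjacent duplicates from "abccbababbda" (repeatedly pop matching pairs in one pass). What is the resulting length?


Input: abccbababbda
Stack-based adjacent duplicate removal:
  Read 'a': push. Stack: a
  Read 'b': push. Stack: ab
  Read 'c': push. Stack: abc
  Read 'c': matches stack top 'c' => pop. Stack: ab
  Read 'b': matches stack top 'b' => pop. Stack: a
  Read 'a': matches stack top 'a' => pop. Stack: (empty)
  Read 'b': push. Stack: b
  Read 'a': push. Stack: ba
  Read 'b': push. Stack: bab
  Read 'b': matches stack top 'b' => pop. Stack: ba
  Read 'd': push. Stack: bad
  Read 'a': push. Stack: bada
Final stack: "bada" (length 4)

4


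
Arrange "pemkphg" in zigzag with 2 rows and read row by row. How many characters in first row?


Zigzag "pemkphg" into 2 rows:
Placing characters:
  'p' => row 0
  'e' => row 1
  'm' => row 0
  'k' => row 1
  'p' => row 0
  'h' => row 1
  'g' => row 0
Rows:
  Row 0: "pmpg"
  Row 1: "ekh"
First row length: 4

4


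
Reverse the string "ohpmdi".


Input: ohpmdi
Reading characters right to left:
  Position 5: 'i'
  Position 4: 'd'
  Position 3: 'm'
  Position 2: 'p'
  Position 1: 'h'
  Position 0: 'o'
Reversed: idmpho

idmpho


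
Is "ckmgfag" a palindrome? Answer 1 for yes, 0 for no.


Input: ckmgfag
Reversed: gafgmkc
  Compare pos 0 ('c') with pos 6 ('g'): MISMATCH
  Compare pos 1 ('k') with pos 5 ('a'): MISMATCH
  Compare pos 2 ('m') with pos 4 ('f'): MISMATCH
Result: not a palindrome

0


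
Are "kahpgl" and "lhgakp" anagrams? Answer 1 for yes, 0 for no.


Strings: "kahpgl", "lhgakp"
Sorted first:  aghklp
Sorted second: aghklp
Sorted forms match => anagrams

1


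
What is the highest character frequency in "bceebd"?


Input: bceebd
Character counts:
  'b': 2
  'c': 1
  'd': 1
  'e': 2
Maximum frequency: 2

2


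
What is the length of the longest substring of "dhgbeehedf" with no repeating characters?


Input: "dhgbeehedf"
Sliding window (track last position of each char):
  Position 0 ('d'): window [0,0] length 1 -- new best
  Position 1 ('h'): window [0,1] length 2 -- new best
  Position 2 ('g'): window [0,2] length 3 -- new best
  Position 3 ('b'): window [0,3] length 4 -- new best
  Position 4 ('e'): window [0,4] length 5 -- new best
  Position 5 ('e'): repeat (last at 4), move window start to 5
  Position 5 ('e'): window [5,5] length 1
  Position 6 ('h'): window [5,6] length 2
  Position 7 ('e'): repeat (last at 5), move window start to 6
  Position 7 ('e'): window [6,7] length 2
  Position 8 ('d'): window [6,8] length 3
  Position 9 ('f'): window [6,9] length 4
Longest substring with no repeats: "dhgbe" with length 5

5


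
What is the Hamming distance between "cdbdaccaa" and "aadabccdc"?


Comparing "cdbdaccaa" and "aadabccdc" position by position:
  Position 0: 'c' vs 'a' => differ
  Position 1: 'd' vs 'a' => differ
  Position 2: 'b' vs 'd' => differ
  Position 3: 'd' vs 'a' => differ
  Position 4: 'a' vs 'b' => differ
  Position 5: 'c' vs 'c' => same
  Position 6: 'c' vs 'c' => same
  Position 7: 'a' vs 'd' => differ
  Position 8: 'a' vs 'c' => differ
Total differences (Hamming distance): 7

7


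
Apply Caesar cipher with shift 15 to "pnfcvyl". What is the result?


Caesar cipher: shift "pnfcvyl" by 15
  'p' (pos 15) + 15 = pos 4 = 'e'
  'n' (pos 13) + 15 = pos 2 = 'c'
  'f' (pos 5) + 15 = pos 20 = 'u'
  'c' (pos 2) + 15 = pos 17 = 'r'
  'v' (pos 21) + 15 = pos 10 = 'k'
  'y' (pos 24) + 15 = pos 13 = 'n'
  'l' (pos 11) + 15 = pos 0 = 'a'
Result: ecurkna

ecurkna


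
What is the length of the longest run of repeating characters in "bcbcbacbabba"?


Input: "bcbcbacbabba"
Scanning for longest run:
  Position 1 ('c'): new char, reset run to 1
  Position 2 ('b'): new char, reset run to 1
  Position 3 ('c'): new char, reset run to 1
  Position 4 ('b'): new char, reset run to 1
  Position 5 ('a'): new char, reset run to 1
  Position 6 ('c'): new char, reset run to 1
  Position 7 ('b'): new char, reset run to 1
  Position 8 ('a'): new char, reset run to 1
  Position 9 ('b'): new char, reset run to 1
  Position 10 ('b'): continues run of 'b', length=2
  Position 11 ('a'): new char, reset run to 1
Longest run: 'b' with length 2

2


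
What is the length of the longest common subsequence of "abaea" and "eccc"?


LCS of "abaea" and "eccc"
DP table:
           e    c    c    c
      0    0    0    0    0
  a   0    0    0    0    0
  b   0    0    0    0    0
  a   0    0    0    0    0
  e   0    1    1    1    1
  a   0    1    1    1    1
LCS length = dp[5][4] = 1

1


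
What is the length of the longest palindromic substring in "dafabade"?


Input: "dafabade"
Checking substrings for palindromes:
  [1:4] "afa" (len 3) => palindrome
  [3:6] "aba" (len 3) => palindrome
Longest palindromic substring: "afa" with length 3

3


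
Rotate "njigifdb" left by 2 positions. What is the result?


Input: "njigifdb", rotate left by 2
First 2 characters: "nj"
Remaining characters: "igifdb"
Concatenate remaining + first: "igifdb" + "nj" = "igifdbnj"

igifdbnj


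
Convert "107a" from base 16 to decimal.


Input: "107a" in base 16
Positional expansion:
  Digit '1' (value 1) x 16^3 = 4096
  Digit '0' (value 0) x 16^2 = 0
  Digit '7' (value 7) x 16^1 = 112
  Digit 'a' (value 10) x 16^0 = 10
Sum = 4218

4218


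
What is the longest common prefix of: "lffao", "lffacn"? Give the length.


Words: lffao, lffacn
  Position 0: all 'l' => match
  Position 1: all 'f' => match
  Position 2: all 'f' => match
  Position 3: all 'a' => match
  Position 4: ('o', 'c') => mismatch, stop
LCP = "lffa" (length 4)

4


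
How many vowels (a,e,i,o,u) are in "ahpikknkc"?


Input: ahpikknkc
Checking each character:
  'a' at position 0: vowel (running total: 1)
  'h' at position 1: consonant
  'p' at position 2: consonant
  'i' at position 3: vowel (running total: 2)
  'k' at position 4: consonant
  'k' at position 5: consonant
  'n' at position 6: consonant
  'k' at position 7: consonant
  'c' at position 8: consonant
Total vowels: 2

2


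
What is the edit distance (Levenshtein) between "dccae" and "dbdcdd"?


Computing edit distance: "dccae" -> "dbdcdd"
DP table:
           d    b    d    c    d    d
      0    1    2    3    4    5    6
  d   1    0    1    2    3    4    5
  c   2    1    1    2    2    3    4
  c   3    2    2    2    2    3    4
  a   4    3    3    3    3    3    4
  e   5    4    4    4    4    4    4
Edit distance = dp[5][6] = 4

4


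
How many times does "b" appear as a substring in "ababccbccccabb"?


Searching for "b" in "ababccbccccabb"
Scanning each position:
  Position 0: "a" => no
  Position 1: "b" => MATCH
  Position 2: "a" => no
  Position 3: "b" => MATCH
  Position 4: "c" => no
  Position 5: "c" => no
  Position 6: "b" => MATCH
  Position 7: "c" => no
  Position 8: "c" => no
  Position 9: "c" => no
  Position 10: "c" => no
  Position 11: "a" => no
  Position 12: "b" => MATCH
  Position 13: "b" => MATCH
Total occurrences: 5

5


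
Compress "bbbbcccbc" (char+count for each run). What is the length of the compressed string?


Input: bbbbcccbc
Runs:
  'b' x 4 => "b4"
  'c' x 3 => "c3"
  'b' x 1 => "b1"
  'c' x 1 => "c1"
Compressed: "b4c3b1c1"
Compressed length: 8

8


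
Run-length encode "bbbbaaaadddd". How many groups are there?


Input: bbbbaaaadddd
Scanning for consecutive runs:
  Group 1: 'b' x 4 (positions 0-3)
  Group 2: 'a' x 4 (positions 4-7)
  Group 3: 'd' x 4 (positions 8-11)
Total groups: 3

3


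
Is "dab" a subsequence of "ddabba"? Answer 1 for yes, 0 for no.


Check if "dab" is a subsequence of "ddabba"
Greedy scan:
  Position 0 ('d'): matches sub[0] = 'd'
  Position 1 ('d'): no match needed
  Position 2 ('a'): matches sub[1] = 'a'
  Position 3 ('b'): matches sub[2] = 'b'
  Position 4 ('b'): no match needed
  Position 5 ('a'): no match needed
All 3 characters matched => is a subsequence

1


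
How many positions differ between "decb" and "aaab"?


Comparing "decb" and "aaab" position by position:
  Position 0: 'd' vs 'a' => DIFFER
  Position 1: 'e' vs 'a' => DIFFER
  Position 2: 'c' vs 'a' => DIFFER
  Position 3: 'b' vs 'b' => same
Positions that differ: 3

3


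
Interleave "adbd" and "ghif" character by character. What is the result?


Interleaving "adbd" and "ghif":
  Position 0: 'a' from first, 'g' from second => "ag"
  Position 1: 'd' from first, 'h' from second => "dh"
  Position 2: 'b' from first, 'i' from second => "bi"
  Position 3: 'd' from first, 'f' from second => "df"
Result: agdhbidf

agdhbidf


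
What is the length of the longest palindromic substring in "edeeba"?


Input: "edeeba"
Checking substrings for palindromes:
  [0:3] "ede" (len 3) => palindrome
  [2:4] "ee" (len 2) => palindrome
Longest palindromic substring: "ede" with length 3

3


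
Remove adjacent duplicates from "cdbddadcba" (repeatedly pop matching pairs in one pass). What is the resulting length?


Input: cdbddadcba
Stack-based adjacent duplicate removal:
  Read 'c': push. Stack: c
  Read 'd': push. Stack: cd
  Read 'b': push. Stack: cdb
  Read 'd': push. Stack: cdbd
  Read 'd': matches stack top 'd' => pop. Stack: cdb
  Read 'a': push. Stack: cdba
  Read 'd': push. Stack: cdbad
  Read 'c': push. Stack: cdbadc
  Read 'b': push. Stack: cdbadcb
  Read 'a': push. Stack: cdbadcba
Final stack: "cdbadcba" (length 8)

8


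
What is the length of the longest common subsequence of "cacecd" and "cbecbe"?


LCS of "cacecd" and "cbecbe"
DP table:
           c    b    e    c    b    e
      0    0    0    0    0    0    0
  c   0    1    1    1    1    1    1
  a   0    1    1    1    1    1    1
  c   0    1    1    1    2    2    2
  e   0    1    1    2    2    2    3
  c   0    1    1    2    3    3    3
  d   0    1    1    2    3    3    3
LCS length = dp[6][6] = 3

3


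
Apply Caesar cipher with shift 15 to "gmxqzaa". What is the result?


Caesar cipher: shift "gmxqzaa" by 15
  'g' (pos 6) + 15 = pos 21 = 'v'
  'm' (pos 12) + 15 = pos 1 = 'b'
  'x' (pos 23) + 15 = pos 12 = 'm'
  'q' (pos 16) + 15 = pos 5 = 'f'
  'z' (pos 25) + 15 = pos 14 = 'o'
  'a' (pos 0) + 15 = pos 15 = 'p'
  'a' (pos 0) + 15 = pos 15 = 'p'
Result: vbmfopp

vbmfopp


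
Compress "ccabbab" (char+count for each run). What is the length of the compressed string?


Input: ccabbab
Runs:
  'c' x 2 => "c2"
  'a' x 1 => "a1"
  'b' x 2 => "b2"
  'a' x 1 => "a1"
  'b' x 1 => "b1"
Compressed: "c2a1b2a1b1"
Compressed length: 10

10


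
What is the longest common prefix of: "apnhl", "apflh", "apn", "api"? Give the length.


Words: apnhl, apflh, apn, api
  Position 0: all 'a' => match
  Position 1: all 'p' => match
  Position 2: ('n', 'f', 'n', 'i') => mismatch, stop
LCP = "ap" (length 2)

2


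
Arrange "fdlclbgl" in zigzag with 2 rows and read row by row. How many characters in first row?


Zigzag "fdlclbgl" into 2 rows:
Placing characters:
  'f' => row 0
  'd' => row 1
  'l' => row 0
  'c' => row 1
  'l' => row 0
  'b' => row 1
  'g' => row 0
  'l' => row 1
Rows:
  Row 0: "fllg"
  Row 1: "dcbl"
First row length: 4

4


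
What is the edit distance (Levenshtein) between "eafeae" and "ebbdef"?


Computing edit distance: "eafeae" -> "ebbdef"
DP table:
           e    b    b    d    e    f
      0    1    2    3    4    5    6
  e   1    0    1    2    3    4    5
  a   2    1    1    2    3    4    5
  f   3    2    2    2    3    4    4
  e   4    3    3    3    3    3    4
  a   5    4    4    4    4    4    4
  e   6    5    5    5    5    4    5
Edit distance = dp[6][6] = 5

5


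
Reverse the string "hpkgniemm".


Input: hpkgniemm
Reading characters right to left:
  Position 8: 'm'
  Position 7: 'm'
  Position 6: 'e'
  Position 5: 'i'
  Position 4: 'n'
  Position 3: 'g'
  Position 2: 'k'
  Position 1: 'p'
  Position 0: 'h'
Reversed: mmeingkph

mmeingkph


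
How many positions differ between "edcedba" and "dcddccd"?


Comparing "edcedba" and "dcddccd" position by position:
  Position 0: 'e' vs 'd' => DIFFER
  Position 1: 'd' vs 'c' => DIFFER
  Position 2: 'c' vs 'd' => DIFFER
  Position 3: 'e' vs 'd' => DIFFER
  Position 4: 'd' vs 'c' => DIFFER
  Position 5: 'b' vs 'c' => DIFFER
  Position 6: 'a' vs 'd' => DIFFER
Positions that differ: 7

7


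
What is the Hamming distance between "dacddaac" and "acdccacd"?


Comparing "dacddaac" and "acdccacd" position by position:
  Position 0: 'd' vs 'a' => differ
  Position 1: 'a' vs 'c' => differ
  Position 2: 'c' vs 'd' => differ
  Position 3: 'd' vs 'c' => differ
  Position 4: 'd' vs 'c' => differ
  Position 5: 'a' vs 'a' => same
  Position 6: 'a' vs 'c' => differ
  Position 7: 'c' vs 'd' => differ
Total differences (Hamming distance): 7

7


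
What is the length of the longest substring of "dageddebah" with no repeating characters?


Input: "dageddebah"
Sliding window (track last position of each char):
  Position 0 ('d'): window [0,0] length 1 -- new best
  Position 1 ('a'): window [0,1] length 2 -- new best
  Position 2 ('g'): window [0,2] length 3 -- new best
  Position 3 ('e'): window [0,3] length 4 -- new best
  Position 4 ('d'): repeat (last at 0), move window start to 1
  Position 4 ('d'): window [1,4] length 4
  Position 5 ('d'): repeat (last at 4), move window start to 5
  Position 5 ('d'): window [5,5] length 1
  Position 6 ('e'): window [5,6] length 2
  Position 7 ('b'): window [5,7] length 3
  Position 8 ('a'): window [5,8] length 4
  Position 9 ('h'): window [5,9] length 5 -- new best
Longest substring with no repeats: "debah" with length 5

5


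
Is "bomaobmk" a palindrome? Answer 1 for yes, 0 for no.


Input: bomaobmk
Reversed: kmboamob
  Compare pos 0 ('b') with pos 7 ('k'): MISMATCH
  Compare pos 1 ('o') with pos 6 ('m'): MISMATCH
  Compare pos 2 ('m') with pos 5 ('b'): MISMATCH
  Compare pos 3 ('a') with pos 4 ('o'): MISMATCH
Result: not a palindrome

0


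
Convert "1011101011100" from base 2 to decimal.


Input: "1011101011100" in base 2
Positional expansion:
  Digit '1' (value 1) x 2^12 = 4096
  Digit '0' (value 0) x 2^11 = 0
  Digit '1' (value 1) x 2^10 = 1024
  Digit '1' (value 1) x 2^9 = 512
  Digit '1' (value 1) x 2^8 = 256
  Digit '0' (value 0) x 2^7 = 0
  Digit '1' (value 1) x 2^6 = 64
  Digit '0' (value 0) x 2^5 = 0
  Digit '1' (value 1) x 2^4 = 16
  Digit '1' (value 1) x 2^3 = 8
  Digit '1' (value 1) x 2^2 = 4
  Digit '0' (value 0) x 2^1 = 0
  Digit '0' (value 0) x 2^0 = 0
Sum = 5980

5980


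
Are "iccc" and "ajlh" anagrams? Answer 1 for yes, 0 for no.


Strings: "iccc", "ajlh"
Sorted first:  ccci
Sorted second: ahjl
Differ at position 0: 'c' vs 'a' => not anagrams

0


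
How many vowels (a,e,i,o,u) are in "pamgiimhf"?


Input: pamgiimhf
Checking each character:
  'p' at position 0: consonant
  'a' at position 1: vowel (running total: 1)
  'm' at position 2: consonant
  'g' at position 3: consonant
  'i' at position 4: vowel (running total: 2)
  'i' at position 5: vowel (running total: 3)
  'm' at position 6: consonant
  'h' at position 7: consonant
  'f' at position 8: consonant
Total vowels: 3

3


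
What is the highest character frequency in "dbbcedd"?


Input: dbbcedd
Character counts:
  'b': 2
  'c': 1
  'd': 3
  'e': 1
Maximum frequency: 3

3


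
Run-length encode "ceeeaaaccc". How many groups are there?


Input: ceeeaaaccc
Scanning for consecutive runs:
  Group 1: 'c' x 1 (positions 0-0)
  Group 2: 'e' x 3 (positions 1-3)
  Group 3: 'a' x 3 (positions 4-6)
  Group 4: 'c' x 3 (positions 7-9)
Total groups: 4

4


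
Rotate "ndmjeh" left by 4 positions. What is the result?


Input: "ndmjeh", rotate left by 4
First 4 characters: "ndmj"
Remaining characters: "eh"
Concatenate remaining + first: "eh" + "ndmj" = "ehndmj"

ehndmj


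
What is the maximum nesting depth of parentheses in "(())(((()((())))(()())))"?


Input: "(())(((()((())))(()())))"
Tracking depth:
  Position 0 '(': depth becomes 1
  Position 1 '(': depth becomes 2
  Position 2 ')': depth becomes 1
  Position 3 ')': depth becomes 0
  Position 4 '(': depth becomes 1
  Position 5 '(': depth becomes 2
  Position 6 '(': depth becomes 3
  Position 7 '(': depth becomes 4
  Position 8 ')': depth becomes 3
  Position 9 '(': depth becomes 4
  Position 10 '(': depth becomes 5
  Position 11 '(': depth becomes 6
  Position 12 ')': depth becomes 5
  Position 13 ')': depth becomes 4
  Position 14 ')': depth becomes 3
  Position 15 ')': depth becomes 2
  Position 16 '(': depth becomes 3
  Position 17 '(': depth becomes 4
  Position 18 ')': depth becomes 3
  Position 19 '(': depth becomes 4
  Position 20 ')': depth becomes 3
  Position 21 ')': depth becomes 2
  Position 22 ')': depth becomes 1
  Position 23 ')': depth becomes 0
Maximum depth reached: 6

6


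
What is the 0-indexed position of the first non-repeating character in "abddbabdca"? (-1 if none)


Input: abddbabdca
Character frequencies:
  'a': 3
  'b': 3
  'c': 1
  'd': 3
Scanning left to right for freq == 1:
  Position 0 ('a'): freq=3, skip
  Position 1 ('b'): freq=3, skip
  Position 2 ('d'): freq=3, skip
  Position 3 ('d'): freq=3, skip
  Position 4 ('b'): freq=3, skip
  Position 5 ('a'): freq=3, skip
  Position 6 ('b'): freq=3, skip
  Position 7 ('d'): freq=3, skip
  Position 8 ('c'): unique! => answer = 8

8


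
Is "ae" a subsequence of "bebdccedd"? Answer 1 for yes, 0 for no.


Check if "ae" is a subsequence of "bebdccedd"
Greedy scan:
  Position 0 ('b'): no match needed
  Position 1 ('e'): no match needed
  Position 2 ('b'): no match needed
  Position 3 ('d'): no match needed
  Position 4 ('c'): no match needed
  Position 5 ('c'): no match needed
  Position 6 ('e'): no match needed
  Position 7 ('d'): no match needed
  Position 8 ('d'): no match needed
Only matched 0/2 characters => not a subsequence

0


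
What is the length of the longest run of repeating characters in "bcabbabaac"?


Input: "bcabbabaac"
Scanning for longest run:
  Position 1 ('c'): new char, reset run to 1
  Position 2 ('a'): new char, reset run to 1
  Position 3 ('b'): new char, reset run to 1
  Position 4 ('b'): continues run of 'b', length=2
  Position 5 ('a'): new char, reset run to 1
  Position 6 ('b'): new char, reset run to 1
  Position 7 ('a'): new char, reset run to 1
  Position 8 ('a'): continues run of 'a', length=2
  Position 9 ('c'): new char, reset run to 1
Longest run: 'b' with length 2

2


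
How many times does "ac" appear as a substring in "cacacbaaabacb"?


Searching for "ac" in "cacacbaaabacb"
Scanning each position:
  Position 0: "ca" => no
  Position 1: "ac" => MATCH
  Position 2: "ca" => no
  Position 3: "ac" => MATCH
  Position 4: "cb" => no
  Position 5: "ba" => no
  Position 6: "aa" => no
  Position 7: "aa" => no
  Position 8: "ab" => no
  Position 9: "ba" => no
  Position 10: "ac" => MATCH
  Position 11: "cb" => no
Total occurrences: 3

3


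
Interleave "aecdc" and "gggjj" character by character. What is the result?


Interleaving "aecdc" and "gggjj":
  Position 0: 'a' from first, 'g' from second => "ag"
  Position 1: 'e' from first, 'g' from second => "eg"
  Position 2: 'c' from first, 'g' from second => "cg"
  Position 3: 'd' from first, 'j' from second => "dj"
  Position 4: 'c' from first, 'j' from second => "cj"
Result: agegcgdjcj

agegcgdjcj


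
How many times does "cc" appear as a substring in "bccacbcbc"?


Searching for "cc" in "bccacbcbc"
Scanning each position:
  Position 0: "bc" => no
  Position 1: "cc" => MATCH
  Position 2: "ca" => no
  Position 3: "ac" => no
  Position 4: "cb" => no
  Position 5: "bc" => no
  Position 6: "cb" => no
  Position 7: "bc" => no
Total occurrences: 1

1


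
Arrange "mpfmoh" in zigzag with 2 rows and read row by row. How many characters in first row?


Zigzag "mpfmoh" into 2 rows:
Placing characters:
  'm' => row 0
  'p' => row 1
  'f' => row 0
  'm' => row 1
  'o' => row 0
  'h' => row 1
Rows:
  Row 0: "mfo"
  Row 1: "pmh"
First row length: 3

3


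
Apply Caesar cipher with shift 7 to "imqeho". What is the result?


Caesar cipher: shift "imqeho" by 7
  'i' (pos 8) + 7 = pos 15 = 'p'
  'm' (pos 12) + 7 = pos 19 = 't'
  'q' (pos 16) + 7 = pos 23 = 'x'
  'e' (pos 4) + 7 = pos 11 = 'l'
  'h' (pos 7) + 7 = pos 14 = 'o'
  'o' (pos 14) + 7 = pos 21 = 'v'
Result: ptxlov

ptxlov


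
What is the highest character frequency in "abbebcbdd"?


Input: abbebcbdd
Character counts:
  'a': 1
  'b': 4
  'c': 1
  'd': 2
  'e': 1
Maximum frequency: 4

4


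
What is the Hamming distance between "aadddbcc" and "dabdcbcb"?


Comparing "aadddbcc" and "dabdcbcb" position by position:
  Position 0: 'a' vs 'd' => differ
  Position 1: 'a' vs 'a' => same
  Position 2: 'd' vs 'b' => differ
  Position 3: 'd' vs 'd' => same
  Position 4: 'd' vs 'c' => differ
  Position 5: 'b' vs 'b' => same
  Position 6: 'c' vs 'c' => same
  Position 7: 'c' vs 'b' => differ
Total differences (Hamming distance): 4

4


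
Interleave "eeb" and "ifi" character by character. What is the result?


Interleaving "eeb" and "ifi":
  Position 0: 'e' from first, 'i' from second => "ei"
  Position 1: 'e' from first, 'f' from second => "ef"
  Position 2: 'b' from first, 'i' from second => "bi"
Result: eiefbi

eiefbi


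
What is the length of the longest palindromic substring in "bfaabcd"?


Input: "bfaabcd"
Checking substrings for palindromes:
  [2:4] "aa" (len 2) => palindrome
Longest palindromic substring: "aa" with length 2

2


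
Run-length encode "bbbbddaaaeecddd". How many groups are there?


Input: bbbbddaaaeecddd
Scanning for consecutive runs:
  Group 1: 'b' x 4 (positions 0-3)
  Group 2: 'd' x 2 (positions 4-5)
  Group 3: 'a' x 3 (positions 6-8)
  Group 4: 'e' x 2 (positions 9-10)
  Group 5: 'c' x 1 (positions 11-11)
  Group 6: 'd' x 3 (positions 12-14)
Total groups: 6

6


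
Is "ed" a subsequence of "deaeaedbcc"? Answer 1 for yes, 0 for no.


Check if "ed" is a subsequence of "deaeaedbcc"
Greedy scan:
  Position 0 ('d'): no match needed
  Position 1 ('e'): matches sub[0] = 'e'
  Position 2 ('a'): no match needed
  Position 3 ('e'): no match needed
  Position 4 ('a'): no match needed
  Position 5 ('e'): no match needed
  Position 6 ('d'): matches sub[1] = 'd'
  Position 7 ('b'): no match needed
  Position 8 ('c'): no match needed
  Position 9 ('c'): no match needed
All 2 characters matched => is a subsequence

1


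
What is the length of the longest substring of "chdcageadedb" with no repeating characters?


Input: "chdcageadedb"
Sliding window (track last position of each char):
  Position 0 ('c'): window [0,0] length 1 -- new best
  Position 1 ('h'): window [0,1] length 2 -- new best
  Position 2 ('d'): window [0,2] length 3 -- new best
  Position 3 ('c'): repeat (last at 0), move window start to 1
  Position 3 ('c'): window [1,3] length 3
  Position 4 ('a'): window [1,4] length 4 -- new best
  Position 5 ('g'): window [1,5] length 5 -- new best
  Position 6 ('e'): window [1,6] length 6 -- new best
  Position 7 ('a'): repeat (last at 4), move window start to 5
  Position 7 ('a'): window [5,7] length 3
  Position 8 ('d'): window [5,8] length 4
  Position 9 ('e'): repeat (last at 6), move window start to 7
  Position 9 ('e'): window [7,9] length 3
  Position 10 ('d'): repeat (last at 8), move window start to 9
  Position 10 ('d'): window [9,10] length 2
  Position 11 ('b'): window [9,11] length 3
Longest substring with no repeats: "hdcage" with length 6

6


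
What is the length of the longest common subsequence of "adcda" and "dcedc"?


LCS of "adcda" and "dcedc"
DP table:
           d    c    e    d    c
      0    0    0    0    0    0
  a   0    0    0    0    0    0
  d   0    1    1    1    1    1
  c   0    1    2    2    2    2
  d   0    1    2    2    3    3
  a   0    1    2    2    3    3
LCS length = dp[5][5] = 3

3


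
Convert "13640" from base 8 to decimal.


Input: "13640" in base 8
Positional expansion:
  Digit '1' (value 1) x 8^4 = 4096
  Digit '3' (value 3) x 8^3 = 1536
  Digit '6' (value 6) x 8^2 = 384
  Digit '4' (value 4) x 8^1 = 32
  Digit '0' (value 0) x 8^0 = 0
Sum = 6048

6048


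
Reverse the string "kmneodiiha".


Input: kmneodiiha
Reading characters right to left:
  Position 9: 'a'
  Position 8: 'h'
  Position 7: 'i'
  Position 6: 'i'
  Position 5: 'd'
  Position 4: 'o'
  Position 3: 'e'
  Position 2: 'n'
  Position 1: 'm'
  Position 0: 'k'
Reversed: ahiidoenmk

ahiidoenmk


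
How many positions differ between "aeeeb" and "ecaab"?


Comparing "aeeeb" and "ecaab" position by position:
  Position 0: 'a' vs 'e' => DIFFER
  Position 1: 'e' vs 'c' => DIFFER
  Position 2: 'e' vs 'a' => DIFFER
  Position 3: 'e' vs 'a' => DIFFER
  Position 4: 'b' vs 'b' => same
Positions that differ: 4

4


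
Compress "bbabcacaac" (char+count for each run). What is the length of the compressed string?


Input: bbabcacaac
Runs:
  'b' x 2 => "b2"
  'a' x 1 => "a1"
  'b' x 1 => "b1"
  'c' x 1 => "c1"
  'a' x 1 => "a1"
  'c' x 1 => "c1"
  'a' x 2 => "a2"
  'c' x 1 => "c1"
Compressed: "b2a1b1c1a1c1a2c1"
Compressed length: 16

16


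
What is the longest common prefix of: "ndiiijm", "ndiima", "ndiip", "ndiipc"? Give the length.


Words: ndiiijm, ndiima, ndiip, ndiipc
  Position 0: all 'n' => match
  Position 1: all 'd' => match
  Position 2: all 'i' => match
  Position 3: all 'i' => match
  Position 4: ('i', 'm', 'p', 'p') => mismatch, stop
LCP = "ndii" (length 4)

4


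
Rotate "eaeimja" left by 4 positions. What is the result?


Input: "eaeimja", rotate left by 4
First 4 characters: "eaei"
Remaining characters: "mja"
Concatenate remaining + first: "mja" + "eaei" = "mjaeaei"

mjaeaei


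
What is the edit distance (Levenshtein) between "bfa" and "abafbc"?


Computing edit distance: "bfa" -> "abafbc"
DP table:
           a    b    a    f    b    c
      0    1    2    3    4    5    6
  b   1    1    1    2    3    4    5
  f   2    2    2    2    2    3    4
  a   3    2    3    2    3    3    4
Edit distance = dp[3][6] = 4

4


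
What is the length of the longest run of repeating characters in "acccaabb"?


Input: "acccaabb"
Scanning for longest run:
  Position 1 ('c'): new char, reset run to 1
  Position 2 ('c'): continues run of 'c', length=2
  Position 3 ('c'): continues run of 'c', length=3
  Position 4 ('a'): new char, reset run to 1
  Position 5 ('a'): continues run of 'a', length=2
  Position 6 ('b'): new char, reset run to 1
  Position 7 ('b'): continues run of 'b', length=2
Longest run: 'c' with length 3

3


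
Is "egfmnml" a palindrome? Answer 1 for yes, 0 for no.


Input: egfmnml
Reversed: lmnmfge
  Compare pos 0 ('e') with pos 6 ('l'): MISMATCH
  Compare pos 1 ('g') with pos 5 ('m'): MISMATCH
  Compare pos 2 ('f') with pos 4 ('n'): MISMATCH
Result: not a palindrome

0


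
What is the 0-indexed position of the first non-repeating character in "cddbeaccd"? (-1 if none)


Input: cddbeaccd
Character frequencies:
  'a': 1
  'b': 1
  'c': 3
  'd': 3
  'e': 1
Scanning left to right for freq == 1:
  Position 0 ('c'): freq=3, skip
  Position 1 ('d'): freq=3, skip
  Position 2 ('d'): freq=3, skip
  Position 3 ('b'): unique! => answer = 3

3
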